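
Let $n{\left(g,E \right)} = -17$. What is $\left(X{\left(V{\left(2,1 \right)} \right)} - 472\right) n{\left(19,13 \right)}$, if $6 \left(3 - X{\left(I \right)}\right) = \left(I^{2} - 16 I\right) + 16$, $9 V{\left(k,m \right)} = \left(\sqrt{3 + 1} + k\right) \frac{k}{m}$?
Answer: $\frac{1939207}{243} \approx 7980.3$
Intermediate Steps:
$V{\left(k,m \right)} = \frac{k \left(2 + k\right)}{9 m}$ ($V{\left(k,m \right)} = \frac{\left(\sqrt{3 + 1} + k\right) \frac{k}{m}}{9} = \frac{\left(\sqrt{4} + k\right) \frac{k}{m}}{9} = \frac{\left(2 + k\right) \frac{k}{m}}{9} = \frac{k \frac{1}{m} \left(2 + k\right)}{9} = \frac{k \left(2 + k\right)}{9 m}$)
$X{\left(I \right)} = \frac{1}{3} - \frac{I^{2}}{6} + \frac{8 I}{3}$ ($X{\left(I \right)} = 3 - \frac{\left(I^{2} - 16 I\right) + 16}{6} = 3 - \frac{16 + I^{2} - 16 I}{6} = 3 - \left(\frac{8}{3} - \frac{8 I}{3} + \frac{I^{2}}{6}\right) = \frac{1}{3} - \frac{I^{2}}{6} + \frac{8 I}{3}$)
$\left(X{\left(V{\left(2,1 \right)} \right)} - 472\right) n{\left(19,13 \right)} = \left(\left(\frac{1}{3} - \frac{\left(\frac{1}{9} \cdot 2 \cdot 1^{-1} \left(2 + 2\right)\right)^{2}}{6} + \frac{8 \cdot \frac{1}{9} \cdot 2 \cdot 1^{-1} \left(2 + 2\right)}{3}\right) - 472\right) \left(-17\right) = \left(\left(\frac{1}{3} - \frac{\left(\frac{1}{9} \cdot 2 \cdot 1 \cdot 4\right)^{2}}{6} + \frac{8 \cdot \frac{1}{9} \cdot 2 \cdot 1 \cdot 4}{3}\right) - 472\right) \left(-17\right) = \left(\left(\frac{1}{3} - \frac{\left(\frac{8}{9}\right)^{2}}{6} + \frac{8}{3} \cdot \frac{8}{9}\right) - 472\right) \left(-17\right) = \left(\left(\frac{1}{3} - \frac{32}{243} + \frac{64}{27}\right) - 472\right) \left(-17\right) = \left(\frac{625}{243} - 472\right) \left(-17\right) = \left(- \frac{114071}{243}\right) \left(-17\right) = \frac{1939207}{243}$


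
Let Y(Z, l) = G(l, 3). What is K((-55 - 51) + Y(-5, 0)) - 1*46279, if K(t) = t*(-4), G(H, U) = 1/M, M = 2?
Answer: -45857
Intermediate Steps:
G(H, U) = 1/2
Y(Z, l) = 1/2
K(t) = -4*t
K((-55 - 51) + Y(-5, 0)) - 1*46279 = -4*((-55 - 51) + 1/2) - 1*46279 = -4*(-106 + 1/2) - 46279 = -4*(-211/2) - 46279 = 422 - 46279 = -45857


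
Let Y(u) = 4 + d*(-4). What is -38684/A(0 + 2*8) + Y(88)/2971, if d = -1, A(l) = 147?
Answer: -114928988/436737 ≈ -263.15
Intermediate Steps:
Y(u) = 8 (Y(u) = 4 - 1*(-4) = 4 + 4 = 8)
-38684/A(0 + 2*8) + Y(88)/2971 = -38684/147 + 8/2971 = -114928988/436737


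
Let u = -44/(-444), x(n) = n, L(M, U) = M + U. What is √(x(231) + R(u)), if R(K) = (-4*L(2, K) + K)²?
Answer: 2*√102622/37 ≈ 17.316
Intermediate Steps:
u = 11/111 (u = -44*(-1/444) = 11/111 ≈ 0.099099)
R(K) = (-8 - 3*K)² (R(K) = (-4*(2 + K) + K)² = ((-8 - 4*K) + K)² = (-8 - 3*K)²)
√(x(231) + R(u)) = √(231 + (8 + 3*(11/111))²) = √(231 + (8 + 11/37)²) = √(231 + (307/37)²) = √(231 + 94249/1369) = √(410488/1369) = 2*√102622/37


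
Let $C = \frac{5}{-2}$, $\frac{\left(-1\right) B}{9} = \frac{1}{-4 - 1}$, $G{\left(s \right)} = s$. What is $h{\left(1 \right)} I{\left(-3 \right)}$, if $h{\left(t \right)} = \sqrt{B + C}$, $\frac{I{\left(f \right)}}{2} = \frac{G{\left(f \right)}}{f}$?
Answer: $\frac{i \sqrt{70}}{5} \approx 1.6733 i$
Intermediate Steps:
$I{\left(f \right)} = 2$ ($I{\left(f \right)} = 2 \frac{f}{f} = 2 \cdot 1 = 2$)
$B = \frac{9}{5}$ ($B = - \frac{9}{-4 - 1} = - \frac{9}{-5} = \left(-9\right) \left(- \frac{1}{5}\right) = \frac{9}{5} \approx 1.8$)
$C = - \frac{5}{2}$ ($C = 5 \left(- \frac{1}{2}\right) = - \frac{5}{2} \approx -2.5$)
$h{\left(t \right)} = \frac{i \sqrt{70}}{10}$ ($h{\left(t \right)} = \sqrt{\frac{9}{5} - \frac{5}{2}} = \sqrt{- \frac{7}{10}} = \frac{i \sqrt{70}}{10}$)
$h{\left(1 \right)} I{\left(-3 \right)} = \frac{i \sqrt{70}}{10} \cdot 2 = \frac{i \sqrt{70}}{5}$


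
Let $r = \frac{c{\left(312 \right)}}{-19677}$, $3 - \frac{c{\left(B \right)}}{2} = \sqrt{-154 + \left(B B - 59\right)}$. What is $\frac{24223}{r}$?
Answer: $\frac{476635971}{64748} + \frac{158878657 \sqrt{97131}}{64748} \approx 7.7211 \cdot 10^{5}$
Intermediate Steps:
$c{\left(B \right)} = 6 - 2 \sqrt{-213 + B^{2}}$ ($c{\left(B \right)} = 6 - 2 \sqrt{-154 + \left(B B - 59\right)} = 6 - 2 \sqrt{-154 + \left(B^{2} - 59\right)} = 6 - 2 \sqrt{-154 + \left(-59 + B^{2}\right)} = 6 - 2 \sqrt{-213 + B^{2}}$)
$r = - \frac{2}{6559} + \frac{2 \sqrt{97131}}{19677}$ ($r = \frac{6 - 2 \sqrt{-213 + 312^{2}}}{-19677} = \left(6 - 2 \sqrt{-213 + 97344}\right) \left(- \frac{1}{19677}\right) = \left(6 - 2 \sqrt{97131}\right) \left(- \frac{1}{19677}\right) = - \frac{2}{6559} + \frac{2 \sqrt{97131}}{19677} \approx 0.031372$)
$\frac{24223}{r} = \frac{24223}{- \frac{2}{6559} + \frac{2 \sqrt{97131}}{19677}}$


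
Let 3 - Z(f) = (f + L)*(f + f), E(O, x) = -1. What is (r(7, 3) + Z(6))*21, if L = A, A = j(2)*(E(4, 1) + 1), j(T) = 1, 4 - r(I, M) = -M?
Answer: -1302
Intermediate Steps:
r(I, M) = 4 + M (r(I, M) = 4 - (-1)*M = 4 + M)
A = 0 (A = 1*(-1 + 1) = 1*0 = 0)
L = 0
Z(f) = 3 - 2*f**2 (Z(f) = 3 - (f + 0)*(f + f) = 3 - f*2*f = 3 - 2*f**2)
(r(7, 3) + Z(6))*21 = ((4 + 3) + (3 - 2*6**2))*21 = (7 + (3 - 2*36))*21 = (7 + (3 - 72))*21 = (7 - 69)*21 = -62*21 = -1302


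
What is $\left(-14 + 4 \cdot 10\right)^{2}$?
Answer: $676$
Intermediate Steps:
$\left(-14 + 4 \cdot 10\right)^{2} = \left(-14 + 40\right)^{2} = 26^{2} = 676$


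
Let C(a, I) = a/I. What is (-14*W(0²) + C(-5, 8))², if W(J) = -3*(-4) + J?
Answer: 1819801/64 ≈ 28434.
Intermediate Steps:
W(J) = 12 + J
(-14*W(0²) + C(-5, 8))² = (-14*(12 + 0²) - 5/8)² = (-14*(12 + 0) - 5*⅛)² = (-14*12 - 5/8)² = (-168 - 5/8)² = (-1349/8)² = 1819801/64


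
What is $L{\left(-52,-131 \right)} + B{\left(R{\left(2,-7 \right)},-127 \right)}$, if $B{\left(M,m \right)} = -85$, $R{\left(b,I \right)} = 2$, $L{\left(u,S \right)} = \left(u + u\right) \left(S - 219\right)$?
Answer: $36315$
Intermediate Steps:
$L{\left(u,S \right)} = 2 u \left(-219 + S\right)$
$L{\left(-52,-131 \right)} + B{\left(R{\left(2,-7 \right)},-127 \right)} = 2 \left(-52\right) \left(-219 - 131\right) - 85 = 2 \left(-52\right) \left(-350\right) - 85 = 36400 - 85 = 36315$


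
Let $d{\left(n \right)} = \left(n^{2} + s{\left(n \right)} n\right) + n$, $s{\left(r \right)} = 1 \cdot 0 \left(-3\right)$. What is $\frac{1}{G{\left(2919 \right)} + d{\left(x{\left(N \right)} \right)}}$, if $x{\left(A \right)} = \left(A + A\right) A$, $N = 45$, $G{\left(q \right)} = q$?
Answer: $\frac{1}{16409469} \approx 6.094 \cdot 10^{-8}$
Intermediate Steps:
$s{\left(r \right)} = 0$ ($s{\left(r \right)} = 0 \left(-3\right) = 0$)
$x{\left(A \right)} = 2 A^{2}$ ($x{\left(A \right)} = 2 A A = 2 A^{2}$)
$d{\left(n \right)} = n + n^{2}$ ($d{\left(n \right)} = \left(n^{2} + 0 n\right) + n = \left(n^{2} + 0\right) + n = n^{2} + n = n + n^{2}$)
$\frac{1}{G{\left(2919 \right)} + d{\left(x{\left(N \right)} \right)}} = \frac{1}{2919 + 2 \cdot 45^{2} \left(1 + 2 \cdot 45^{2}\right)} = \frac{1}{2919 + 2 \cdot 2025 \left(1 + 2 \cdot 2025\right)} = \frac{1}{2919 + 4050 \left(1 + 4050\right)} = \frac{1}{2919 + 4050 \cdot 4051} = \frac{1}{2919 + 16406550} = \frac{1}{16409469}$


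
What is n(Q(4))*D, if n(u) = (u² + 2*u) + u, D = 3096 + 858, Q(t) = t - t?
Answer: 0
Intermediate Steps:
Q(t) = 0
D = 3954
n(u) = u² + 3*u
n(Q(4))*D = (0*(3 + 0))*3954 = (0*3)*3954 = 0*3954 = 0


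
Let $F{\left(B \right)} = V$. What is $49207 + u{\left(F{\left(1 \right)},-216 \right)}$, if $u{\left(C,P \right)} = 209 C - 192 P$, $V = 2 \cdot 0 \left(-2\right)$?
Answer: $90679$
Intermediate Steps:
$V = 0$ ($V = 0 \left(-2\right) = 0$)
$F{\left(B \right)} = 0$
$u{\left(C,P \right)} = - 192 P + 209 C$
$49207 + u{\left(F{\left(1 \right)},-216 \right)} = 49207 + \left(\left(-192\right) \left(-216\right) + 209 \cdot 0\right) = 49207 + \left(41472 + 0\right) = 49207 + 41472 = 90679$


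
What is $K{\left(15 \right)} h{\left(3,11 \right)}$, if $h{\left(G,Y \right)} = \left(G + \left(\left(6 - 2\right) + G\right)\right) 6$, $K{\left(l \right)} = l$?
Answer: $900$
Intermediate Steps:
$h{\left(G,Y \right)} = 24 + 12 G$ ($h{\left(G,Y \right)} = \left(G + \left(4 + G\right)\right) 6 = \left(4 + 2 G\right) 6 = 24 + 12 G$)
$K{\left(15 \right)} h{\left(3,11 \right)} = 15 \left(24 + 12 \cdot 3\right) = 15 \left(24 + 36\right) = 15 \cdot 60 = 900$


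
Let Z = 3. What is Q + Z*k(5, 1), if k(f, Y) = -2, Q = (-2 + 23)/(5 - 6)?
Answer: -27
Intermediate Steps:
Q = -21 (Q = 21/(-1) = 21*(-1) = -21)
Q + Z*k(5, 1) = -21 + 3*(-2) = -21 - 6 = -27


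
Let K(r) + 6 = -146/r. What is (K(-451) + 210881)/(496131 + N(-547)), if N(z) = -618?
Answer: 95104771/223476363 ≈ 0.42557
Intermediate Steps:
K(r) = -6 - 146/r
(K(-451) + 210881)/(496131 + N(-547)) = ((-6 - 146/(-451)) + 210881)/(496131 - 618) = ((-6 - 146*(-1/451)) + 210881)/495513 = ((-6 + 146/451) + 210881)*(1/495513) = (-2560/451 + 210881)*(1/495513) = (95104771/451)*(1/495513) = 95104771/223476363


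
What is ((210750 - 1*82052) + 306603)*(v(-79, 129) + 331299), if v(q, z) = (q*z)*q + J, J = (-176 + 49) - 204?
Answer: 494526748157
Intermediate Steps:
J = -331 (J = -127 - 204 = -331)
v(q, z) = -331 + z*q² (v(q, z) = (q*z)*q - 331 = z*q² - 331 = -331 + z*q²)
((210750 - 1*82052) + 306603)*(v(-79, 129) + 331299) = ((210750 - 1*82052) + 306603)*((-331 + 129*(-79)²) + 331299) = ((210750 - 82052) + 306603)*((-331 + 129*6241) + 331299) = (128698 + 306603)*((-331 + 805089) + 331299) = 435301*(804758 + 331299) = 435301*1136057 = 494526748157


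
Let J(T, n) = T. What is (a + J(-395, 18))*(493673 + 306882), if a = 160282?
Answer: 127998337285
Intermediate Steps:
(a + J(-395, 18))*(493673 + 306882) = (160282 - 395)*(493673 + 306882) = 159887*800555 = 127998337285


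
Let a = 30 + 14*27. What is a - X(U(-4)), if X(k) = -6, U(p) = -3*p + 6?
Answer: 414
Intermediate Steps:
U(p) = 6 - 3*p
a = 408 (a = 30 + 378 = 408)
a - X(U(-4)) = 408 - 1*(-6) = 408 + 6 = 414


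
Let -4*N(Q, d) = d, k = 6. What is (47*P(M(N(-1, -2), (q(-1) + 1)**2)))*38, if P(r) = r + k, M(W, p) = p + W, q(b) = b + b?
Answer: 13395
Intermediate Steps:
N(Q, d) = -d/4
q(b) = 2*b
M(W, p) = W + p
P(r) = 6 + r (P(r) = r + 6 = 6 + r)
(47*P(M(N(-1, -2), (q(-1) + 1)**2)))*38 = (47*(6 + (-1/4*(-2) + (2*(-1) + 1)**2)))*38 = (47*(6 + (1/2 + (-2 + 1)**2)))*38 = (47*(6 + (1/2 + (-1)**2)))*38 = (47*(6 + (1/2 + 1)))*38 = (47*(6 + 3/2))*38 = (47*(15/2))*38 = (705/2)*38 = 13395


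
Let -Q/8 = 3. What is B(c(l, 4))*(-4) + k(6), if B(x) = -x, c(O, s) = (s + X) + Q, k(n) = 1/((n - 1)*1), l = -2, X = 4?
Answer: -319/5 ≈ -63.800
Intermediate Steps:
Q = -24 (Q = -8*3 = -24)
k(n) = 1/(-1 + n)
c(O, s) = -20 + s (c(O, s) = (s + 4) - 24 = (4 + s) - 24 = -20 + s)
B(c(l, 4))*(-4) + k(6) = -(-20 + 4)*(-4) + 1/(-1 + 6) = -1*(-16)*(-4) + 1/5 = 16*(-4) + ⅕ = -64 + ⅕ = -319/5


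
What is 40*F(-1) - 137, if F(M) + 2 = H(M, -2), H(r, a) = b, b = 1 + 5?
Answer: 23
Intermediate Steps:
b = 6
H(r, a) = 6
F(M) = 4 (F(M) = -2 + 6 = 4)
40*F(-1) - 137 = 40*4 - 137 = 160 - 137 = 23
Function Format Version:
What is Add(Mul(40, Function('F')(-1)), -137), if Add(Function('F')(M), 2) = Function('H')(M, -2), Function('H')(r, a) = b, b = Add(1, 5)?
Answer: 23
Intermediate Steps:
b = 6
Function('H')(r, a) = 6
Function('F')(M) = 4 (Function('F')(M) = Add(-2, 6) = 4)
Add(Mul(40, Function('F')(-1)), -137) = Add(Mul(40, 4), -137) = Add(160, -137) = 23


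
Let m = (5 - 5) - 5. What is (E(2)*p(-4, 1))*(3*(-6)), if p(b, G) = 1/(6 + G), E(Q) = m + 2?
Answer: 54/7 ≈ 7.7143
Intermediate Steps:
m = -5 (m = 0 - 5 = -5)
E(Q) = -3 (E(Q) = -5 + 2 = -3)
(E(2)*p(-4, 1))*(3*(-6)) = (-3/(6 + 1))*(3*(-6)) = -3/7*(-18) = 54/7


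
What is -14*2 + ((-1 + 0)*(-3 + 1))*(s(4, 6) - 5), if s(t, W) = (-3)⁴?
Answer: 124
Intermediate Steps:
s(t, W) = 81
-14*2 + ((-1 + 0)*(-3 + 1))*(s(4, 6) - 5) = -14*2 + ((-1 + 0)*(-3 + 1))*(81 - 5) = -28 - 1*(-2)*76 = -28 + 2*76 = -28 + 152 = 124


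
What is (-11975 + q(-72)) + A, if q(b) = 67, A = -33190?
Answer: -45098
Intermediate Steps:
(-11975 + q(-72)) + A = (-11975 + 67) - 33190 = -11908 - 33190 = -45098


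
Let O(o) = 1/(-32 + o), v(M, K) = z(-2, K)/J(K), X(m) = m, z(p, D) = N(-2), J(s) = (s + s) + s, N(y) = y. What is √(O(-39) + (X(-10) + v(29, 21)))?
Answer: I*√22332695/1491 ≈ 3.1695*I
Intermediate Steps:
J(s) = 3*s (J(s) = 2*s + s = 3*s)
z(p, D) = -2
v(M, K) = -2/(3*K) (v(M, K) = -2*1/(3*K) = -2/(3*K))
√(O(-39) + (X(-10) + v(29, 21))) = √(1/(-32 - 39) + (-10 - ⅔/21)) = √(1/(-71) + (-10 - ⅔*1/21)) = √(-1/71 + (-10 - 2/63)) = √(-1/71 - 632/63) = √(-44935/4473) = I*√22332695/1491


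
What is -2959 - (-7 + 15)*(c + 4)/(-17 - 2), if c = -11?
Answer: -56277/19 ≈ -2961.9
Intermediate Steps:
-2959 - (-7 + 15)*(c + 4)/(-17 - 2) = -2959 - (-7 + 15)*(-11 + 4)/(-17 - 2) = -2959 - 8*(-7/(-19)) = -2959 - 8*(-7*(-1/19)) = -2959 - 8*7/19 = -2959 - 1*56/19 = -2959 - 56/19 = -56277/19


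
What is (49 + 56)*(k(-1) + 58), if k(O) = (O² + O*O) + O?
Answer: 6195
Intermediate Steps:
k(O) = O + 2*O² (k(O) = (O² + O²) + O = 2*O² + O = O + 2*O²)
(49 + 56)*(k(-1) + 58) = (49 + 56)*(-(1 + 2*(-1)) + 58) = 105*(-(1 - 2) + 58) = 105*(-1*(-1) + 58) = 105*(1 + 58) = 105*59 = 6195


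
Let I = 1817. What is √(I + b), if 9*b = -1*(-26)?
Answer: √16379/3 ≈ 42.660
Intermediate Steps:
b = 26/9 (b = (-1*(-26))/9 = (⅑)*26 = 26/9 ≈ 2.8889)
√(I + b) = √(1817 + 26/9) = √(16379/9) = √16379/3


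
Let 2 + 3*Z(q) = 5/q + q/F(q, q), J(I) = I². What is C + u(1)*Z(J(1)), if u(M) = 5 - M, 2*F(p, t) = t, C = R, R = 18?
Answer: 74/3 ≈ 24.667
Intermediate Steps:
C = 18
F(p, t) = t/2
Z(q) = 5/(3*q) (Z(q) = -⅔ + (5/q + q/((q/2)))/3 = -⅔ + (5/q + q*(2/q))/3 = -⅔ + (5/q + 2)/3 = -⅔ + (2 + 5/q)/3 = -⅔ + (⅔ + 5/(3*q)) = 5/(3*q))
C + u(1)*Z(J(1)) = 18 + (5 - 1*1)*(5/(3*(1²))) = 18 + (5 - 1)*((5/3)/1) = 18 + 4*((5/3)*1) = 18 + 4*(5/3) = 18 + 20/3 = 74/3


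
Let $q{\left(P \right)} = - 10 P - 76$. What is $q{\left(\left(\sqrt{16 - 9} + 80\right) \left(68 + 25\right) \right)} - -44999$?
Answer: $-29477 - 930 \sqrt{7} \approx -31938.0$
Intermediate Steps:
$q{\left(P \right)} = -76 - 10 P$
$q{\left(\left(\sqrt{16 - 9} + 80\right) \left(68 + 25\right) \right)} - -44999 = \left(-76 - 10 \left(\sqrt{16 - 9} + 80\right) \left(68 + 25\right)\right) - -44999 = \left(-76 - 10 \left(\sqrt{7} + 80\right) 93\right) + 44999 = \left(-76 - 10 \left(80 + \sqrt{7}\right) 93\right) + 44999 = \left(-76 - 10 \left(7440 + 93 \sqrt{7}\right)\right) + 44999 = \left(-76 - \left(74400 + 930 \sqrt{7}\right)\right) + 44999 = \left(-74476 - 930 \sqrt{7}\right) + 44999 = -29477 - 930 \sqrt{7}$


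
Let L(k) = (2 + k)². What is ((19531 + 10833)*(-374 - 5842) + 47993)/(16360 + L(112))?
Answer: -188694631/29356 ≈ -6427.8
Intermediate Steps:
((19531 + 10833)*(-374 - 5842) + 47993)/(16360 + L(112)) = ((19531 + 10833)*(-374 - 5842) + 47993)/(16360 + (2 + 112)²) = (30364*(-6216) + 47993)/(16360 + 114²) = (-188742624 + 47993)/(16360 + 12996) = -188694631/29356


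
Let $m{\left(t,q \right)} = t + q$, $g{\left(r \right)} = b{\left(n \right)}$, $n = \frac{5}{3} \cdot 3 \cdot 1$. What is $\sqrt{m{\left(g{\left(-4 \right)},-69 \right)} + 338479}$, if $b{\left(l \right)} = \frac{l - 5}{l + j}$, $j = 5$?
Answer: $\sqrt{338410} \approx 581.73$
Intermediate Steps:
$n = 5$ ($n = 5 \cdot \frac{1}{3} \cdot 3 \cdot 1 = \frac{5}{3} \cdot 3 \cdot 1 = 5 \cdot 1 = 5$)
$b{\left(l \right)} = \frac{-5 + l}{5 + l}$ ($b{\left(l \right)} = \frac{l - 5}{l + 5} = \frac{-5 + l}{5 + l}$)
$g{\left(r \right)} = 0$ ($g{\left(r \right)} = \frac{-5 + 5}{5 + 5} = \frac{1}{10} \cdot 0 = 0$)
$m{\left(t,q \right)} = q + t$
$\sqrt{m{\left(g{\left(-4 \right)},-69 \right)} + 338479} = \sqrt{\left(-69 + 0\right) + 338479} = \sqrt{-69 + 338479} = \sqrt{338410}$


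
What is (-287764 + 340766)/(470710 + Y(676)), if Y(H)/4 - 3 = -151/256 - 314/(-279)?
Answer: 946403712/8405250287 ≈ 0.11260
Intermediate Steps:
Y(H) = 252527/17856 (Y(H) = 12 + 4*(-151/256 - 314/(-279)) = 12 + 4*(-151*1/256 - 314*(-1/279)) = 12 + 4*(-151/256 + 314/279) = 12 + 4*(38255/71424) = 12 + 38255/17856 = 252527/17856)
(-287764 + 340766)/(470710 + Y(676)) = (-287764 + 340766)/(470710 + 252527/17856) = 53002/(8405250287/17856) = 53002*(17856/8405250287) = 946403712/8405250287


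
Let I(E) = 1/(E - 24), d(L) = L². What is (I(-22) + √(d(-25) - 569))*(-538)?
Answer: 269/23 - 1076*√14 ≈ -4014.3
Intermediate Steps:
I(E) = 1/(-24 + E)
(I(-22) + √(d(-25) - 569))*(-538) = (1/(-24 - 22) + √((-25)² - 569))*(-538) = (1/(-46) + √(625 - 569))*(-538) = (-1/46 + √56)*(-538) = (-1/46 + 2*√14)*(-538) = 269/23 - 1076*√14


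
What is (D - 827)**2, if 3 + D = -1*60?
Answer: 792100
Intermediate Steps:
D = -63 (D = -3 - 1*60 = -3 - 60 = -63)
(D - 827)**2 = (-63 - 827)**2 = (-890)**2 = 792100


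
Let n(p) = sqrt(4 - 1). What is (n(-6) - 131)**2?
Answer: (131 - sqrt(3))**2 ≈ 16710.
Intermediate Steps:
n(p) = sqrt(3)
(n(-6) - 131)**2 = (sqrt(3) - 131)**2 = (-131 + sqrt(3))**2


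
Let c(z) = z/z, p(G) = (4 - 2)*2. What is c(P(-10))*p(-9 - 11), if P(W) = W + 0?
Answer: 4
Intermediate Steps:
P(W) = W
p(G) = 4 (p(G) = 2*2 = 4)
c(z) = 1
c(P(-10))*p(-9 - 11) = 1*4 = 4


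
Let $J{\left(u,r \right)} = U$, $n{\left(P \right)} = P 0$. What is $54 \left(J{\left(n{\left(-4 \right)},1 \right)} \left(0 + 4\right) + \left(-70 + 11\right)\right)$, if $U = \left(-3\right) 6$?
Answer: $-7074$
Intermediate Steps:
$n{\left(P \right)} = 0$
$U = -18$
$J{\left(u,r \right)} = -18$
$54 \left(J{\left(n{\left(-4 \right)},1 \right)} \left(0 + 4\right) + \left(-70 + 11\right)\right) = 54 \left(- 18 \left(0 + 4\right) + \left(-70 + 11\right)\right) = 54 \left(\left(-18\right) 4 - 59\right) = 54 \left(-72 - 59\right) = 54 \left(-131\right) = -7074$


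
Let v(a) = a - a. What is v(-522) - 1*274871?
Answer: -274871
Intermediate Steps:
v(a) = 0
v(-522) - 1*274871 = 0 - 1*274871 = 0 - 274871 = -274871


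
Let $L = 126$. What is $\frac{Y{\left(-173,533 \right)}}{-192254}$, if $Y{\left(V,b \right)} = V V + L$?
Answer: $- \frac{30055}{192254} \approx -0.15633$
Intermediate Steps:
$Y{\left(V,b \right)} = 126 + V^{2}$ ($Y{\left(V,b \right)} = V V + 126 = V^{2} + 126 = 126 + V^{2}$)
$\frac{Y{\left(-173,533 \right)}}{-192254} = \frac{126 + \left(-173\right)^{2}}{-192254} = \left(126 + 29929\right) \left(- \frac{1}{192254}\right) = 30055 \left(- \frac{1}{192254}\right) = - \frac{30055}{192254}$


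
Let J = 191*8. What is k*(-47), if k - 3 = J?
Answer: -71957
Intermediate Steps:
J = 1528
k = 1531 (k = 3 + 1528 = 1531)
k*(-47) = 1531*(-47) = -71957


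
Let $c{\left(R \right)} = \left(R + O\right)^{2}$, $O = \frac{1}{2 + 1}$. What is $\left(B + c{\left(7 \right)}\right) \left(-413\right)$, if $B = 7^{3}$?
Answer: $- \frac{1474823}{9} \approx -1.6387 \cdot 10^{5}$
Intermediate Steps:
$B = 343$
$O = \frac{1}{3} \approx 0.33333$
$c{\left(R \right)} = \left(\frac{1}{3} + R\right)^{2}$ ($c{\left(R \right)} = \left(R + \frac{1}{3}\right)^{2} = \left(\frac{1}{3} + R\right)^{2}$)
$\left(B + c{\left(7 \right)}\right) \left(-413\right) = \left(343 + \frac{\left(1 + 3 \cdot 7\right)^{2}}{9}\right) \left(-413\right) = \left(343 + \frac{\left(1 + 21\right)^{2}}{9}\right) \left(-413\right) = \left(343 + \frac{22^{2}}{9}\right) \left(-413\right) = \left(343 + \frac{1}{9} \cdot 484\right) \left(-413\right) = \left(343 + \frac{484}{9}\right) \left(-413\right) = \frac{3571}{9} \left(-413\right) = - \frac{1474823}{9}$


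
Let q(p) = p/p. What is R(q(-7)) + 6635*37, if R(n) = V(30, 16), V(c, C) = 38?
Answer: 245533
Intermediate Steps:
q(p) = 1
R(n) = 38
R(q(-7)) + 6635*37 = 38 + 6635*37 = 38 + 245495 = 245533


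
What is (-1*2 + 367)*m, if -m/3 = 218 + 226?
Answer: -486180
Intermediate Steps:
m = -1332 (m = -3*(218 + 226) = -3*444 = -1332)
(-1*2 + 367)*m = (-1*2 + 367)*(-1332) = (-2 + 367)*(-1332) = 365*(-1332) = -486180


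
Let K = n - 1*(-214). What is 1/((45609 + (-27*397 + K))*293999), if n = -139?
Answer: 1/10279675035 ≈ 9.7279e-11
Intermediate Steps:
K = 75 (K = -139 - 1*(-214) = -139 + 214 = 75)
1/((45609 + (-27*397 + K))*293999) = 1/((45609 + (-27*397 + 75))*293999) = (1/293999)/(45609 + (-10719 + 75)) = (1/293999)/(45609 - 10644) = (1/293999)/34965 = (1/34965)*(1/293999) = 1/10279675035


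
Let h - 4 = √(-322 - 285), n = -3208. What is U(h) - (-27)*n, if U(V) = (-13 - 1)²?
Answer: -86420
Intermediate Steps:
h = 4 + I*√607 (h = 4 + √(-322 - 285) = 4 + √(-607) = 4 + I*√607 ≈ 4.0 + 24.637*I)
U(V) = 196 (U(V) = (-14)² = 196)
U(h) - (-27)*n = 196 - (-27)*(-3208) = 196 - 1*86616 = 196 - 86616 = -86420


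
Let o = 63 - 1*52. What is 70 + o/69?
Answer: 4841/69 ≈ 70.159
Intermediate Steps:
o = 11 (o = 63 - 52 = 11)
70 + o/69 = 70 + 11/69 = 4841/69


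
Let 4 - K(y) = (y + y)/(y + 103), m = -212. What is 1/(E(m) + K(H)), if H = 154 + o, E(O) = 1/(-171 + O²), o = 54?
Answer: 13924403/37072355 ≈ 0.37560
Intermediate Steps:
H = 208 (H = 154 + 54 = 208)
K(y) = 4 - 2*y/(103 + y) (K(y) = 4 - (y + y)/(y + 103) = 4 - 2*y/(103 + y))
1/(E(m) + K(H)) = 1/(1/(-171 + (-212)²) + 2*(206 + 208)/(103 + 208)) = 1/(1/(-171 + 44944) + 2*414/311) = 1/(1/44773 + 2*(1/311)*414) = 1/(1/44773 + 828/311) = 1/(37072355/13924403) = 13924403/37072355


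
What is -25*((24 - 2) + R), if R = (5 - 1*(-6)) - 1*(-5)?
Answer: -950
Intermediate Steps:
R = 16 (R = (5 + 6) + 5 = 11 + 5 = 16)
-25*((24 - 2) + R) = -25*((24 - 2) + 16) = -25*(22 + 16) = -25*38 = -950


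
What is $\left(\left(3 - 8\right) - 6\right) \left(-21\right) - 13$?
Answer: $218$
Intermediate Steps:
$\left(\left(3 - 8\right) - 6\right) \left(-21\right) - 13 = \left(-5 - 6\right) \left(-21\right) - 13 = \left(-11\right) \left(-21\right) - 13 = 231 - 13 = 218$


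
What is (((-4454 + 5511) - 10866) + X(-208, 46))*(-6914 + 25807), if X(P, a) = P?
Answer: -189251181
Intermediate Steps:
(((-4454 + 5511) - 10866) + X(-208, 46))*(-6914 + 25807) = (((-4454 + 5511) - 10866) - 208)*(-6914 + 25807) = ((1057 - 10866) - 208)*18893 = (-9809 - 208)*18893 = -10017*18893 = -189251181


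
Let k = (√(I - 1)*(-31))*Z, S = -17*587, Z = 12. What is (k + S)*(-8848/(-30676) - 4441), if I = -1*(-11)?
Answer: 339842997843/7669 + 12668763924*√10/7669 ≈ 4.9538e+7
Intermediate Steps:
I = 11
S = -9979
k = -372*√10 (k = (√(11 - 1)*(-31))*12 = (√10*(-31))*12 = -31*√10*12 = -372*√10 ≈ -1176.4)
(k + S)*(-8848/(-30676) - 4441) = (-372*√10 - 9979)*(-8848/(-30676) - 4441) = (-9979 - 372*√10)*(-8848*(-1/30676) - 4441) = (-9979 - 372*√10)*(2212/7669 - 4441) = (-9979 - 372*√10)*(-34055817/7669) = 339842997843/7669 + 12668763924*√10/7669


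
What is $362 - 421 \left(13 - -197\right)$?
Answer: $-88048$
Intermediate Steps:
$362 - 421 \left(13 - -197\right) = 362 - 421 \left(13 + 197\right) = 362 - 88410 = -88048$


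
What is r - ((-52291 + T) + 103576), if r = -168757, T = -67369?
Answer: -152673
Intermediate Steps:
r - ((-52291 + T) + 103576) = -168757 - ((-52291 - 67369) + 103576) = -168757 - (-119660 + 103576) = -168757 - 1*(-16084) = -168757 + 16084 = -152673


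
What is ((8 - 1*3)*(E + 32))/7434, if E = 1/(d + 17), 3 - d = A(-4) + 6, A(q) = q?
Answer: 2885/133812 ≈ 0.021560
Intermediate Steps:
d = 1 (d = 3 - (-4 + 6) = 3 - 1*2 = 3 - 2 = 1)
E = 1/18 (E = 1/(1 + 17) = 1/18 ≈ 0.055556)
((8 - 1*3)*(E + 32))/7434 = ((8 - 1*3)*(1/18 + 32))/7434 = ((8 - 3)*(577/18))*(1/7434) = (5*(577/18))*(1/7434) = (2885/18)*(1/7434) = 2885/133812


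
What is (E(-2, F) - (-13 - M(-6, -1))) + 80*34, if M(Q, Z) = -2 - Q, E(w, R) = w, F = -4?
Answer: 2735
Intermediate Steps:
(E(-2, F) - (-13 - M(-6, -1))) + 80*34 = (-2 - (-13 - (-2 - 1*(-6)))) + 80*34 = (-2 - (-13 - (-2 + 6))) + 2720 = (-2 - (-13 - 1*4)) + 2720 = (-2 - (-13 - 4)) + 2720 = (-2 - 1*(-17)) + 2720 = (-2 + 17) + 2720 = 15 + 2720 = 2735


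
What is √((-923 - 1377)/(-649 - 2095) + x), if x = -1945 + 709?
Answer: I*√11862494/98 ≈ 35.145*I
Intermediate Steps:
x = -1236
√((-923 - 1377)/(-649 - 2095) + x) = √((-923 - 1377)/(-649 - 2095) - 1236) = √(-2300/(-2744) - 1236) = √(-2300*(-1/2744) - 1236) = √(575/686 - 1236) = √(-847321/686) = I*√11862494/98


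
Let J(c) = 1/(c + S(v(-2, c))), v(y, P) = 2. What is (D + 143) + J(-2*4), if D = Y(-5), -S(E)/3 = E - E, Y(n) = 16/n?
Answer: 5587/40 ≈ 139.68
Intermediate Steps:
S(E) = 0 (S(E) = -3*(E - E) = -3*0 = 0)
D = -16/5 (D = 16/(-5) = 16*(-⅕) = -16/5 ≈ -3.2000)
J(c) = 1/c (J(c) = 1/(c + 0) = 1/c)
(D + 143) + J(-2*4) = (-16/5 + 143) + 1/(-2*4) = 699/5 + 1/(-8) = 699/5 - ⅛ = 5587/40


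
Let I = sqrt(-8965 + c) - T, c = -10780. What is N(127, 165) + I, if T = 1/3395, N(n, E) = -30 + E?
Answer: 458324/3395 + I*sqrt(19745) ≈ 135.0 + 140.52*I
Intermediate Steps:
T = 1/3395 ≈ 0.00029455
I = -1/3395 + I*sqrt(19745) (I = sqrt(-8965 - 10780) - 1*1/3395 = sqrt(-19745) - 1/3395 = I*sqrt(19745) - 1/3395 = -1/3395 + I*sqrt(19745) ≈ -0.00029455 + 140.52*I)
N(127, 165) + I = (-30 + 165) + (-1/3395 + I*sqrt(19745)) = 135 + (-1/3395 + I*sqrt(19745)) = 458324/3395 + I*sqrt(19745)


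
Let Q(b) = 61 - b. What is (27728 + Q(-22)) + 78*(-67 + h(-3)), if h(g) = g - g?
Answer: 22585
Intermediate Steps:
h(g) = 0
(27728 + Q(-22)) + 78*(-67 + h(-3)) = (27728 + (61 - 1*(-22))) + 78*(-67 + 0) = (27728 + (61 + 22)) + 78*(-67) = (27728 + 83) - 5226 = 27811 - 5226 = 22585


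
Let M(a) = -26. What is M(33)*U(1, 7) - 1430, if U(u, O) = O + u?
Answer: -1638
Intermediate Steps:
M(33)*U(1, 7) - 1430 = -26*(7 + 1) - 1430 = -26*8 - 1430 = -208 - 1430 = -1638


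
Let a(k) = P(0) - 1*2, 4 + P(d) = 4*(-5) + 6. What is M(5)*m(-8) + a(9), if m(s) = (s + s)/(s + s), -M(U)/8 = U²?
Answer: -220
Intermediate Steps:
M(U) = -8*U²
m(s) = 1 (m(s) = (2*s)/((2*s)) = (2*s)*(1/(2*s)) = 1)
P(d) = -18 (P(d) = -4 + (4*(-5) + 6) = -4 + (-20 + 6) = -4 - 14 = -18)
a(k) = -20 (a(k) = -18 - 1*2 = -18 - 2 = -20)
M(5)*m(-8) + a(9) = -8*5²*1 - 20 = -8*25*1 - 20 = -200*1 - 20 = -200 - 20 = -220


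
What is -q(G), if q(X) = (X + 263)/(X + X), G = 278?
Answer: -541/556 ≈ -0.97302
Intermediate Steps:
q(X) = (263 + X)/(2*X) (q(X) = (263 + X)/((2*X)) = (263 + X)*(1/(2*X)) = (263 + X)/(2*X))
-q(G) = -(263 + 278)/(2*278) = -541/(2*278) = -1*541/556 = -541/556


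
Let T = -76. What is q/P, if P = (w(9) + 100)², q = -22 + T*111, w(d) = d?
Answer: -8458/11881 ≈ -0.71189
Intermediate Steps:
q = -8458 (q = -22 - 76*111 = -22 - 8436 = -8458)
P = 11881 (P = (9 + 100)² = 109² = 11881)
q/P = -8458/11881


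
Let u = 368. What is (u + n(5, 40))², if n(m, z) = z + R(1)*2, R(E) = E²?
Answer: 168100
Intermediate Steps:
n(m, z) = 2 + z (n(m, z) = z + 1²*2 = z + 1*2 = z + 2 = 2 + z)
(u + n(5, 40))² = (368 + (2 + 40))² = (368 + 42)² = 410² = 168100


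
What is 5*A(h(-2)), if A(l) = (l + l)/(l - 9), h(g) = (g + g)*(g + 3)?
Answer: 40/13 ≈ 3.0769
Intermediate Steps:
h(g) = 2*g*(3 + g) (h(g) = (2*g)*(3 + g) = 2*g*(3 + g))
A(l) = 2*l/(-9 + l) (A(l) = (2*l)/(-9 + l) = 2*l/(-9 + l))
5*A(h(-2)) = 5*(2*(2*(-2)*(3 - 2))/(-9 + 2*(-2)*(3 - 2))) = 5*(2*(2*(-2)*1)/(-9 + 2*(-2)*1)) = 5*(2*(-4)/(-9 - 4)) = 5*(2*(-4)/(-13)) = 5*(2*(-4)*(-1/13)) = 5*(8/13) = 40/13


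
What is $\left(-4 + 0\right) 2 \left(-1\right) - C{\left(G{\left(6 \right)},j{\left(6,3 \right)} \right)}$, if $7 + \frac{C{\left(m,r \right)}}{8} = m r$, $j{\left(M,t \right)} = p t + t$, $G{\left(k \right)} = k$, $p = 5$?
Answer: $-800$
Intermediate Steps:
$j{\left(M,t \right)} = 6 t$ ($j{\left(M,t \right)} = 5 t + t = 6 t$)
$C{\left(m,r \right)} = -56 + 8 m r$
$\left(-4 + 0\right) 2 \left(-1\right) - C{\left(G{\left(6 \right)},j{\left(6,3 \right)} \right)} = \left(-4 + 0\right) 2 \left(-1\right) - \left(-56 + 8 \cdot 6 \cdot 6 \cdot 3\right) = \left(-4\right) 2 \left(-1\right) - \left(-56 + 8 \cdot 6 \cdot 18\right) = \left(-8\right) \left(-1\right) - \left(-56 + 864\right) = 8 - 808 = -800$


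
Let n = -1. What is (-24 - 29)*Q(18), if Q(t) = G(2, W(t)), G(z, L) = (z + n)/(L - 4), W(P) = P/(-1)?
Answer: 53/22 ≈ 2.4091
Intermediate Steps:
W(P) = -P (W(P) = P*(-1) = -P)
G(z, L) = (-1 + z)/(-4 + L) (G(z, L) = (z - 1)/(L - 4) = (-1 + z)/(-4 + L))
Q(t) = 1/(-4 - t) (Q(t) = (-1 + 2)/(-4 - t) = 1/(-4 - t))
(-24 - 29)*Q(18) = (-24 - 29)*(-1/(4 + 18)) = -(-53)/22 = -53*(-1/22) = 53/22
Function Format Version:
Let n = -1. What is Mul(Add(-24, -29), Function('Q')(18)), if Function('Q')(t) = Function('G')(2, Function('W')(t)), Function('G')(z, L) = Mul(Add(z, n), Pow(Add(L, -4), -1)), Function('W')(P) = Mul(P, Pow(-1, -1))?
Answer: Rational(53, 22) ≈ 2.4091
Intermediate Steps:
Function('W')(P) = Mul(-1, P) (Function('W')(P) = Mul(P, -1) = Mul(-1, P))
Function('G')(z, L) = Mul(Pow(Add(-4, L), -1), Add(-1, z)) (Function('G')(z, L) = Mul(Add(z, -1), Pow(Add(L, -4), -1)) = Mul(Add(-1, z), Pow(Add(-4, L), -1)) = Mul(Pow(Add(-4, L), -1), Add(-1, z)))
Function('Q')(t) = Pow(Add(-4, Mul(-1, t)), -1) (Function('Q')(t) = Mul(Pow(Add(-4, Mul(-1, t)), -1), Add(-1, 2)) = Mul(Pow(Add(-4, Mul(-1, t)), -1), 1) = Pow(Add(-4, Mul(-1, t)), -1))
Mul(Add(-24, -29), Function('Q')(18)) = Mul(Add(-24, -29), Mul(-1, Pow(Add(4, 18), -1))) = Mul(-53, Mul(-1, Pow(22, -1))) = Mul(-53, Mul(-1, Rational(1, 22))) = Mul(-53, Rational(-1, 22)) = Rational(53, 22)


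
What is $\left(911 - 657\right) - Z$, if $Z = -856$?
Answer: $1110$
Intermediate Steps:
$\left(911 - 657\right) - Z = \left(911 - 657\right) - -856 = \left(911 - 657\right) + 856 = 254 + 856 = 1110$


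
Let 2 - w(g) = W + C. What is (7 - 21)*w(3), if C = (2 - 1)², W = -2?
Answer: -42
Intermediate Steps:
C = 1 (C = 1² = 1)
w(g) = 3 (w(g) = 2 - (-2 + 1) = 2 - 1*(-1) = 2 + 1 = 3)
(7 - 21)*w(3) = (7 - 21)*3 = -14*3 = -42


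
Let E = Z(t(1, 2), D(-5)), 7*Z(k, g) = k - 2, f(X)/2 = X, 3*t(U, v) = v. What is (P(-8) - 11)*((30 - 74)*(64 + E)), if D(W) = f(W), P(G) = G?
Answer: 1120240/21 ≈ 53345.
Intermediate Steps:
t(U, v) = v/3
f(X) = 2*X
D(W) = 2*W
Z(k, g) = -2/7 + k/7 (Z(k, g) = (k - 2)/7 = (-2 + k)/7 = -2/7 + k/7)
E = -4/21 (E = -2/7 + ((1/3)*2)/7 = -2/7 + (1/7)*(2/3) = -2/7 + 2/21 = -4/21 ≈ -0.19048)
(P(-8) - 11)*((30 - 74)*(64 + E)) = (-8 - 11)*((30 - 74)*(64 - 4/21)) = -(-836)*1340/21 = -19*(-58960/21) = 1120240/21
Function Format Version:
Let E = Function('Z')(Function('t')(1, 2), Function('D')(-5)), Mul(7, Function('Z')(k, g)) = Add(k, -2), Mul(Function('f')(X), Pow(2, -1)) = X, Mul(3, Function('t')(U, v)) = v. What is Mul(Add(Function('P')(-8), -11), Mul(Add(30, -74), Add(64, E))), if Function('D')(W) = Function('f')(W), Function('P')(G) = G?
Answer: Rational(1120240, 21) ≈ 53345.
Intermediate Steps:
Function('t')(U, v) = Mul(Rational(1, 3), v)
Function('f')(X) = Mul(2, X)
Function('D')(W) = Mul(2, W)
Function('Z')(k, g) = Add(Rational(-2, 7), Mul(Rational(1, 7), k)) (Function('Z')(k, g) = Mul(Rational(1, 7), Add(k, -2)) = Mul(Rational(1, 7), Add(-2, k)) = Add(Rational(-2, 7), Mul(Rational(1, 7), k)))
E = Rational(-4, 21) (E = Add(Rational(-2, 7), Mul(Rational(1, 7), Mul(Rational(1, 3), 2))) = Add(Rational(-2, 7), Mul(Rational(1, 7), Rational(2, 3))) = Add(Rational(-2, 7), Rational(2, 21)) = Rational(-4, 21) ≈ -0.19048)
Mul(Add(Function('P')(-8), -11), Mul(Add(30, -74), Add(64, E))) = Mul(Add(-8, -11), Mul(Add(30, -74), Add(64, Rational(-4, 21)))) = Mul(-19, Mul(-44, Rational(1340, 21))) = Mul(-19, Rational(-58960, 21)) = Rational(1120240, 21)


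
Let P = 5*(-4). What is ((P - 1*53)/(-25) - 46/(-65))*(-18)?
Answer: -21222/325 ≈ -65.298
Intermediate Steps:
P = -20
((P - 1*53)/(-25) - 46/(-65))*(-18) = ((-20 - 1*53)/(-25) - 46/(-65))*(-18) = ((-20 - 53)*(-1/25) - 46*(-1/65))*(-18) = (-73*(-1/25) + 46/65)*(-18) = (73/25 + 46/65)*(-18) = (1179/325)*(-18) = -21222/325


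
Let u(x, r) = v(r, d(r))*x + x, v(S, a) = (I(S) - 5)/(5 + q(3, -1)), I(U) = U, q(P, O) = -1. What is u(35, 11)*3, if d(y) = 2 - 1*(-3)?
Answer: 525/2 ≈ 262.50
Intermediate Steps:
d(y) = 5 (d(y) = 2 + 3 = 5)
v(S, a) = -5/4 + S/4 (v(S, a) = (S - 5)/(5 - 1) = (-5 + S)/4 = (-5 + S)*(1/4) = -5/4 + S/4)
u(x, r) = x + x*(-5/4 + r/4) (u(x, r) = (-5/4 + r/4)*x + x = x*(-5/4 + r/4) + x = x + x*(-5/4 + r/4))
u(35, 11)*3 = ((1/4)*35*(-1 + 11))*3 = ((1/4)*35*10)*3 = (175/2)*3 = 525/2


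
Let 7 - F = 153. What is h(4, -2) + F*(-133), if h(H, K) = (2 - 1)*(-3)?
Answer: 19415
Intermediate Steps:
h(H, K) = -3 (h(H, K) = 1*(-3) = -3)
F = -146 (F = 7 - 1*153 = 7 - 153 = -146)
h(4, -2) + F*(-133) = -3 - 146*(-133) = -3 + 19418 = 19415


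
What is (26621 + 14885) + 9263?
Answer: 50769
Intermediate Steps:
(26621 + 14885) + 9263 = 41506 + 9263 = 50769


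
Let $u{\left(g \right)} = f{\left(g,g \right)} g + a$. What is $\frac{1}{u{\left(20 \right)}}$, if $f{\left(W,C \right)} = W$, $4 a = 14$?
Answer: $\frac{2}{807} \approx 0.0024783$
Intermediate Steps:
$a = \frac{7}{2}$ ($a = \frac{1}{4} \cdot 14 = \frac{7}{2} \approx 3.5$)
$u{\left(g \right)} = \frac{7}{2} + g^{2}$ ($u{\left(g \right)} = g g + \frac{7}{2} = g^{2} + \frac{7}{2} = \frac{7}{2} + g^{2}$)
$\frac{1}{u{\left(20 \right)}} = \frac{1}{\frac{7}{2} + 20^{2}} = \frac{1}{\frac{7}{2} + 400} = \frac{1}{\frac{807}{2}} = \frac{2}{807}$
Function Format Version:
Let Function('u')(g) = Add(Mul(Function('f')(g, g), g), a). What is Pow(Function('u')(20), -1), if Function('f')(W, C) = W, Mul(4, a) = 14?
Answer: Rational(2, 807) ≈ 0.0024783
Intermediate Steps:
a = Rational(7, 2) (a = Mul(Rational(1, 4), 14) = Rational(7, 2) ≈ 3.5000)
Function('u')(g) = Add(Rational(7, 2), Pow(g, 2)) (Function('u')(g) = Add(Mul(g, g), Rational(7, 2)) = Add(Pow(g, 2), Rational(7, 2)) = Add(Rational(7, 2), Pow(g, 2)))
Pow(Function('u')(20), -1) = Pow(Add(Rational(7, 2), Pow(20, 2)), -1) = Pow(Add(Rational(7, 2), 400), -1) = Pow(Rational(807, 2), -1) = Rational(2, 807)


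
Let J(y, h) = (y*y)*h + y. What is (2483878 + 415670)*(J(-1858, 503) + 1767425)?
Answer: 5040006102865332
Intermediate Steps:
J(y, h) = y + h*y² (J(y, h) = y²*h + y = h*y² + y = y + h*y²)
(2483878 + 415670)*(J(-1858, 503) + 1767425) = (2483878 + 415670)*(-1858*(1 + 503*(-1858)) + 1767425) = 2899548*(-1858*(1 - 934574) + 1767425) = 2899548*(-1858*(-934573) + 1767425) = 2899548*(1736436634 + 1767425) = 2899548*1738204059 = 5040006102865332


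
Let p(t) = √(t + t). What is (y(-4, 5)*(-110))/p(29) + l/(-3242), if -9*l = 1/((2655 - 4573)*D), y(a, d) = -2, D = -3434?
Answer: 1/192178329336 + 110*√58/29 ≈ 28.887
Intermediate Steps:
p(t) = √2*√t (p(t) = √(2*t) = √2*√t)
l = -1/59277708 (l = -1/(9*(2655 - 4573)*(-3434)) = -(-1)/(9*(-1918)*3434) = -(-1)*(-1)/(17262*3434) = -⅑*1/6586412 = -1/59277708 ≈ -1.6870e-8)
(y(-4, 5)*(-110))/p(29) + l/(-3242) = (-2*(-110))/((√2*√29)) - 1/59277708/(-3242) = 220/(√58) - 1/59277708*(-1/3242) = 220*(√58/58) + 1/192178329336 = 110*√58/29 + 1/192178329336 = 1/192178329336 + 110*√58/29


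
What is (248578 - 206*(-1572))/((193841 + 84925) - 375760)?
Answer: -286205/48497 ≈ -5.9015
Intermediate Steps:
(248578 - 206*(-1572))/((193841 + 84925) - 375760) = (248578 + 323832)/(278766 - 375760) = 572410/(-96994) = 572410*(-1/96994) = -286205/48497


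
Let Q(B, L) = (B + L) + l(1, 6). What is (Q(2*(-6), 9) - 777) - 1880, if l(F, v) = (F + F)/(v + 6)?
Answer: -15959/6 ≈ -2659.8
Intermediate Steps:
l(F, v) = 2*F/(6 + v) (l(F, v) = (2*F)/(6 + v) = 2*F/(6 + v))
Q(B, L) = ⅙ + B + L (Q(B, L) = (B + L) + 2*1/(6 + 6) = (B + L) + 2*1/12 = (B + L) + 2*1*(1/12) = (B + L) + ⅙ = ⅙ + B + L)
(Q(2*(-6), 9) - 777) - 1880 = ((⅙ + 2*(-6) + 9) - 777) - 1880 = ((⅙ - 12 + 9) - 777) - 1880 = (-17/6 - 777) - 1880 = -4679/6 - 1880 = -15959/6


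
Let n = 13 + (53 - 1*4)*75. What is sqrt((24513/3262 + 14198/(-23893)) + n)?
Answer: sqrt(22444729517144116406)/77938966 ≈ 60.786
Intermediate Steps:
n = 3688 (n = 13 + (53 - 4)*75 = 13 + 49*75 = 13 + 3675 = 3688)
sqrt((24513/3262 + 14198/(-23893)) + n) = sqrt((24513/3262 + 14198/(-23893)) + 3688) = sqrt((24513*(1/3262) + 14198*(-1/23893)) + 3688) = sqrt((24513/3262 - 14198/23893) + 3688) = sqrt(539375233/77938966 + 3688) = sqrt(287978281841/77938966) = sqrt(22444729517144116406)/77938966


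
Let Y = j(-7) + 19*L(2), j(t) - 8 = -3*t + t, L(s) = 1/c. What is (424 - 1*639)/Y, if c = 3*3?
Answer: -1935/217 ≈ -8.9171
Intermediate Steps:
c = 9
L(s) = 1/9
j(t) = 8 - 2*t (j(t) = 8 + (-3*t + t) = 8 - 2*t)
Y = 217/9 (Y = (8 - 2*(-7)) + 19*(1/9) = (8 + 14) + 19/9 = 22 + 19/9 = 217/9 ≈ 24.111)
(424 - 1*639)/Y = (424 - 1*639)/(217/9) = (424 - 639)*(9/217) = -215*9/217 = -1935/217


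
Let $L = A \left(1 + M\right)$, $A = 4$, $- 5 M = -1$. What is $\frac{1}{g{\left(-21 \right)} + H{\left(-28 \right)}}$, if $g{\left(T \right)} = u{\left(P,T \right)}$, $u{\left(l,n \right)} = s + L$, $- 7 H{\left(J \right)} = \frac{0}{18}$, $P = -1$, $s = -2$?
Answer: $\frac{5}{14} \approx 0.35714$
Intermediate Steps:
$M = \frac{1}{5}$ ($M = \left(- \frac{1}{5}\right) \left(-1\right) = \frac{1}{5} \approx 0.2$)
$H{\left(J \right)} = 0$ ($H{\left(J \right)} = - \frac{0 \cdot \frac{1}{18}}{7} = \left(- \frac{1}{7}\right) 0 = 0$)
$L = \frac{24}{5}$ ($L = 4 \left(1 + \frac{1}{5}\right) = 4 \cdot \frac{6}{5} = \frac{24}{5} \approx 4.8$)
$u{\left(l,n \right)} = \frac{14}{5}$ ($u{\left(l,n \right)} = -2 + \frac{24}{5} = \frac{14}{5}$)
$g{\left(T \right)} = \frac{14}{5}$
$\frac{1}{g{\left(-21 \right)} + H{\left(-28 \right)}} = \frac{1}{\frac{14}{5} + 0} = \frac{1}{\frac{14}{5}} = \frac{5}{14}$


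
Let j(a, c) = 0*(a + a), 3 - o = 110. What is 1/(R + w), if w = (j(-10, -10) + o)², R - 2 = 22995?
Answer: 1/34446 ≈ 2.9031e-5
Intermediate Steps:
o = -107 (o = 3 - 1*110 = 3 - 110 = -107)
j(a, c) = 0 (j(a, c) = 0*(2*a) = 0)
R = 22997 (R = 2 + 22995 = 22997)
w = 11449 (w = (0 - 107)² = (-107)² = 11449)
1/(R + w) = 1/(22997 + 11449) = 1/34446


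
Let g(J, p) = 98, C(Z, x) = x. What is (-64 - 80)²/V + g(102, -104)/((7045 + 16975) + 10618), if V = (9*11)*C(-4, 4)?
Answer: 9976283/190509 ≈ 52.366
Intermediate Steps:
V = 396 (V = (9*11)*4 = 99*4 = 396)
(-64 - 80)²/V + g(102, -104)/((7045 + 16975) + 10618) = (-64 - 80)²/396 + 98/((7045 + 16975) + 10618) = (-144)²*(1/396) + 98/(24020 + 10618) = 20736*(1/396) + 98/34638 = 576/11 + 98*(1/34638) = 576/11 + 49/17319 = 9976283/190509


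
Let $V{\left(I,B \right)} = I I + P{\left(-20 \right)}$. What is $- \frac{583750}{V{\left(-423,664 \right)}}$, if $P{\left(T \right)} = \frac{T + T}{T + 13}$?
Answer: $- \frac{4086250}{1252543} \approx -3.2624$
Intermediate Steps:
$P{\left(T \right)} = \frac{2 T}{13 + T}$
$V{\left(I,B \right)} = \frac{40}{7} + I^{2}$ ($V{\left(I,B \right)} = I I + 2 \left(-20\right) \frac{1}{13 - 20} = I^{2} + 2 \left(-20\right) \frac{1}{-7} = I^{2} + 2 \left(-20\right) \left(- \frac{1}{7}\right) = I^{2} + \frac{40}{7} = \frac{40}{7} + I^{2}$)
$- \frac{583750}{V{\left(-423,664 \right)}} = - \frac{583750}{\frac{40}{7} + \left(-423\right)^{2}} = - \frac{583750}{\frac{40}{7} + 178929} = - \frac{583750}{\frac{1252543}{7}} = \left(-583750\right) \frac{7}{1252543} = - \frac{4086250}{1252543}$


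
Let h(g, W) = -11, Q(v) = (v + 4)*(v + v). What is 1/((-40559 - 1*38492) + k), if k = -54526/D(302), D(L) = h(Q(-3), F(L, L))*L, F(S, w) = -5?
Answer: -1661/131276448 ≈ -1.2653e-5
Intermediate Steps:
Q(v) = 2*v*(4 + v) (Q(v) = (4 + v)*(2*v) = 2*v*(4 + v))
D(L) = -11*L
k = 27263/1661 (k = -54526/((-11*302)) = -54526/(-3322) = -54526*(-1/3322) = 27263/1661 ≈ 16.414)
1/((-40559 - 1*38492) + k) = 1/((-40559 - 1*38492) + 27263/1661) = 1/((-40559 - 38492) + 27263/1661) = 1/(-79051 + 27263/1661) = 1/(-131276448/1661) = -1661/131276448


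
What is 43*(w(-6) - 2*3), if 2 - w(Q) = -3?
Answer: -43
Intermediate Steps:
w(Q) = 5 (w(Q) = 2 - 1*(-3) = 2 + 3 = 5)
43*(w(-6) - 2*3) = 43*(5 - 2*3) = 43*(5 - 6) = 43*(-1) = -43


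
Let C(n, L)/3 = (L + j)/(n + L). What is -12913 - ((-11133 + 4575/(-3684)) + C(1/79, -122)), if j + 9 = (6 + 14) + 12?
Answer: -21079056219/11834236 ≈ -1781.2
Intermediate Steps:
j = 23 (j = -9 + ((6 + 14) + 12) = -9 + (20 + 12) = -9 + 32 = 23)
C(n, L) = 3*(23 + L)/(L + n) (C(n, L) = 3*((L + 23)/(n + L)) = 3*((23 + L)/(L + n)) = 3*(23 + L)/(L + n))
-12913 - ((-11133 + 4575/(-3684)) + C(1/79, -122)) = -12913 - ((-11133 + 4575/(-3684)) + 3*(23 - 122)/(-122 + 1/79)) = -12913 - ((-11133 + 4575*(-1/3684)) + 3*(-99)/(-122 + 1/79)) = -12913 - ((-11133 - 1525/1228) + 3*(-99)/(-9637/79)) = -12913 - (-13672849/1228 + 3*(-79/9637)*(-99)) = -12913 - (-13672849/1228 + 23463/9637) = -12913 - 1*(-131736433249/11834236) = -12913 + 131736433249/11834236 = -21079056219/11834236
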